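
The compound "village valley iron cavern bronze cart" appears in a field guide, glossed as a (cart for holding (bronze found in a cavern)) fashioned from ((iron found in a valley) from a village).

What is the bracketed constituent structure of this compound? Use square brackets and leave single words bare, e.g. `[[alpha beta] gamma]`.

[[village [valley iron]] [[cavern bronze] cart]]

Whole compound: head "cart" (specifically "cavern bronze cart"), modifier "village valley iron".
Within "village valley iron", the head is "iron" (specifically "valley iron") and the modifier is "village".
Within "valley iron", the head is "iron" and the modifier is "valley".
Within "cavern bronze cart", the head is "cart" and the modifier is "cavern bronze".
Within "cavern bronze", the head is "bronze" and the modifier is "cavern".
Putting it together: [[village [valley iron]] [[cavern bronze] cart]].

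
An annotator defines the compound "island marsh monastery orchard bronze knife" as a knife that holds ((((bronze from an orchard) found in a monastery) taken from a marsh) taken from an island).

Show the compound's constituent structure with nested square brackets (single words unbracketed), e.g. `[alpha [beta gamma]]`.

Overall it is a kind of knife; the modifier is "island marsh monastery orchard bronze".
Inside "island marsh monastery orchard bronze": head "bronze" (specifically "marsh monastery orchard bronze"), modifier "island".
Inside "marsh monastery orchard bronze": head "bronze" (specifically "monastery orchard bronze"), modifier "marsh".
Inside "monastery orchard bronze": head "bronze" (specifically "orchard bronze"), modifier "monastery".
Inside "orchard bronze": head "bronze", modifier "orchard".
Putting it together: [[island [marsh [monastery [orchard bronze]]]] knife].

[[island [marsh [monastery [orchard bronze]]]] knife]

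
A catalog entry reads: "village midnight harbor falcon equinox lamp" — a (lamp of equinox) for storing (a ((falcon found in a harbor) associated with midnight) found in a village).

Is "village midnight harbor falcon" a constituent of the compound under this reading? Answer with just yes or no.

yes

The paraphrase groups the words so that "village midnight harbor falcon" is one unit: it corresponds to a single parenthesized sub-phrase.
The full structure is [[village [midnight [harbor falcon]]] [equinox lamp]], in which [village midnight harbor falcon] is a constituent.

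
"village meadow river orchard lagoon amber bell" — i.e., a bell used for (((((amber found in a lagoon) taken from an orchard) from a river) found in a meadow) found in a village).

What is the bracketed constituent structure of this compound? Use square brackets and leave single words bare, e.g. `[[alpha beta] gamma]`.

Whole compound: head "bell", modifier "village meadow river orchard lagoon amber".
Within "village meadow river orchard lagoon amber", the head is "amber" (specifically "meadow river orchard lagoon amber") and the modifier is "village".
Within "meadow river orchard lagoon amber", the head is "amber" (specifically "river orchard lagoon amber") and the modifier is "meadow".
Within "river orchard lagoon amber", the head is "amber" (specifically "orchard lagoon amber") and the modifier is "river".
Within "orchard lagoon amber", the head is "amber" (specifically "lagoon amber") and the modifier is "orchard".
Within "lagoon amber", the head is "amber" and the modifier is "lagoon".
Putting it together: [[village [meadow [river [orchard [lagoon amber]]]]] bell].

[[village [meadow [river [orchard [lagoon amber]]]]] bell]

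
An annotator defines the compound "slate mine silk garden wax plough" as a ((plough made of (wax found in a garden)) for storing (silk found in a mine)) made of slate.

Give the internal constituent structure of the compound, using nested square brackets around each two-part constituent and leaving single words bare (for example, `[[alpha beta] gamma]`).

[slate [[mine silk] [[garden wax] plough]]]

The outermost head in the paraphrase is "plough" (specifically "mine silk garden wax plough"), modified by "slate".
Inside "mine silk garden wax plough": head "plough" (specifically "garden wax plough"), modifier "mine silk".
Inside "mine silk": head "silk", modifier "mine".
Inside "garden wax plough": head "plough", modifier "garden wax".
Inside "garden wax": head "wax", modifier "garden".
Assembled: [slate [[mine silk] [[garden wax] plough]]].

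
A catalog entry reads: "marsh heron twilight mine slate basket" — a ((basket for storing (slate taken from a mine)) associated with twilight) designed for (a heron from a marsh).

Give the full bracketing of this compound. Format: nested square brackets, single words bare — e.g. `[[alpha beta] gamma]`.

Whole compound: head "basket" (specifically "twilight mine slate basket"), modifier "marsh heron".
Inside "marsh heron": head "heron", modifier "marsh".
Inside "twilight mine slate basket": head "basket" (specifically "mine slate basket"), modifier "twilight".
Inside "mine slate basket": head "basket", modifier "mine slate".
Inside "mine slate": head "slate", modifier "mine".
Assembled: [[marsh heron] [twilight [[mine slate] basket]]].

[[marsh heron] [twilight [[mine slate] basket]]]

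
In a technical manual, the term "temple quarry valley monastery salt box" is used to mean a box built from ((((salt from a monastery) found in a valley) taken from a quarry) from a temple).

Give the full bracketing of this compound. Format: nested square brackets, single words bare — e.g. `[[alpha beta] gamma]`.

[[temple [quarry [valley [monastery salt]]]] box]

Overall it is a kind of box; the modifier is "temple quarry valley monastery salt".
Inside "temple quarry valley monastery salt": head "salt" (specifically "quarry valley monastery salt"), modifier "temple".
Inside "quarry valley monastery salt": head "salt" (specifically "valley monastery salt"), modifier "quarry".
Inside "valley monastery salt": head "salt" (specifically "monastery salt"), modifier "valley".
Inside "monastery salt": head "salt", modifier "monastery".
Assembled: [[temple [quarry [valley [monastery salt]]]] box].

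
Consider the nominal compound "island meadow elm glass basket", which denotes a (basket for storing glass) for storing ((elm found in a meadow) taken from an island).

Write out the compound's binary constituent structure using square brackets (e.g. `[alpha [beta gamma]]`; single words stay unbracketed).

[[island [meadow elm]] [glass basket]]

Whole compound: head "basket" (specifically "glass basket"), modifier "island meadow elm".
"island meadow elm" → head "elm" (specifically "meadow elm"), modifier "island".
"meadow elm" → head "elm", modifier "meadow".
"glass basket" → head "basket", modifier "glass".
So the structure is [[island [meadow elm]] [glass basket]].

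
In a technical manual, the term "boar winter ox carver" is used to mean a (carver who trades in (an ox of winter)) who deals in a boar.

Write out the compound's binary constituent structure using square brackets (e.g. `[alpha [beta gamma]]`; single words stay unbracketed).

[boar [[winter ox] carver]]

The outermost head in the paraphrase is "carver" (specifically "winter ox carver"), modified by "boar".
"winter ox carver" → head "carver", modifier "winter ox".
"winter ox" → head "ox", modifier "winter".
Putting it together: [boar [[winter ox] carver]].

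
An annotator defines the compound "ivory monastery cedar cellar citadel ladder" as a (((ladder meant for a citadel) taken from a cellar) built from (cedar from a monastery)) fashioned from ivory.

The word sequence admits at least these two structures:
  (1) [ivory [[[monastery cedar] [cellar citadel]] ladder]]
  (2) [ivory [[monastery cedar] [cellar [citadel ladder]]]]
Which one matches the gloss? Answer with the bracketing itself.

[ivory [[monastery cedar] [cellar [citadel ladder]]]]

The paraphrase's head is the "ladder" part ("monastery cedar cellar citadel ladder"); its modifier is "ivory".
That top-level split, carried through the inner groups, gives [ivory [[monastery cedar] [cellar [citadel ladder]]]].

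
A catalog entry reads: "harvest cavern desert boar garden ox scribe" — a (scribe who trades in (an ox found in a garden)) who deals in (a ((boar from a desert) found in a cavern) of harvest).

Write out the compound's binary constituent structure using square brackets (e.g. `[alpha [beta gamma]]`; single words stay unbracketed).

At the top level: head "scribe" (specifically "garden ox scribe"); modifier "harvest cavern desert boar".
"harvest cavern desert boar" → head "boar" (specifically "cavern desert boar"), modifier "harvest".
"cavern desert boar" → head "boar" (specifically "desert boar"), modifier "cavern".
"desert boar" → head "boar", modifier "desert".
"garden ox scribe" → head "scribe", modifier "garden ox".
"garden ox" → head "ox", modifier "garden".
Assembled: [[harvest [cavern [desert boar]]] [[garden ox] scribe]].

[[harvest [cavern [desert boar]]] [[garden ox] scribe]]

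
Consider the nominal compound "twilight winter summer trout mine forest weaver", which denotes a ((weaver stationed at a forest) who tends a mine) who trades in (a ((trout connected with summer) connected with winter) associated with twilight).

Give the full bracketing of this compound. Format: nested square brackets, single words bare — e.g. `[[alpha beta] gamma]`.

The outermost head in the paraphrase is "weaver" (specifically "mine forest weaver"), modified by "twilight winter summer trout".
"twilight winter summer trout" → head "trout" (specifically "winter summer trout"), modifier "twilight".
"winter summer trout" → head "trout" (specifically "summer trout"), modifier "winter".
"summer trout" → head "trout", modifier "summer".
"mine forest weaver" → head "weaver" (specifically "forest weaver"), modifier "mine".
"forest weaver" → head "weaver", modifier "forest".
So the structure is [[twilight [winter [summer trout]]] [mine [forest weaver]]].

[[twilight [winter [summer trout]]] [mine [forest weaver]]]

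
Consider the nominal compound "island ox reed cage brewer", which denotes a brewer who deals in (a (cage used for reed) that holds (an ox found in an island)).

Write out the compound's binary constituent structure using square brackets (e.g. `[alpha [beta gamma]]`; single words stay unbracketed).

Whole compound: head "brewer", modifier "island ox reed cage".
Within "island ox reed cage", the head is "cage" (specifically "reed cage") and the modifier is "island ox".
Within "island ox", the head is "ox" and the modifier is "island".
Within "reed cage", the head is "cage" and the modifier is "reed".
Assembled: [[[island ox] [reed cage]] brewer].

[[[island ox] [reed cage]] brewer]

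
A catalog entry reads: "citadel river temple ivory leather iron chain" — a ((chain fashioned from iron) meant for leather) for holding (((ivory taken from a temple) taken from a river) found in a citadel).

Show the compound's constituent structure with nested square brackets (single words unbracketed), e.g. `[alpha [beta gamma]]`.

[[citadel [river [temple ivory]]] [leather [iron chain]]]

Overall it is a kind of chain (specifically "leather iron chain"); the modifier is "citadel river temple ivory".
Within "citadel river temple ivory", the head is "ivory" (specifically "river temple ivory") and the modifier is "citadel".
Within "river temple ivory", the head is "ivory" (specifically "temple ivory") and the modifier is "river".
Within "temple ivory", the head is "ivory" and the modifier is "temple".
Within "leather iron chain", the head is "chain" (specifically "iron chain") and the modifier is "leather".
Within "iron chain", the head is "chain" and the modifier is "iron".
So the structure is [[citadel [river [temple ivory]]] [leather [iron chain]]].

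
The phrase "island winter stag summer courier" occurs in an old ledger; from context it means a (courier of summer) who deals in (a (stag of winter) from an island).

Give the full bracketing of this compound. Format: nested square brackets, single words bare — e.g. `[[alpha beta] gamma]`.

At the top level: head "courier" (specifically "summer courier"); modifier "island winter stag".
Inside "island winter stag": head "stag" (specifically "winter stag"), modifier "island".
Inside "winter stag": head "stag", modifier "winter".
Inside "summer courier": head "courier", modifier "summer".
Putting it together: [[island [winter stag]] [summer courier]].

[[island [winter stag]] [summer courier]]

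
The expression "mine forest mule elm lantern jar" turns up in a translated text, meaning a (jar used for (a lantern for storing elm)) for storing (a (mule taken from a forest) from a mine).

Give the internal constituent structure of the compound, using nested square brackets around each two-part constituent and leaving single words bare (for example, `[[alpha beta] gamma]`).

The outermost head in the paraphrase is "jar" (specifically "elm lantern jar"), modified by "mine forest mule".
Within "mine forest mule", the head is "mule" (specifically "forest mule") and the modifier is "mine".
Within "forest mule", the head is "mule" and the modifier is "forest".
Within "elm lantern jar", the head is "jar" and the modifier is "elm lantern".
Within "elm lantern", the head is "lantern" and the modifier is "elm".
Putting it together: [[mine [forest mule]] [[elm lantern] jar]].

[[mine [forest mule]] [[elm lantern] jar]]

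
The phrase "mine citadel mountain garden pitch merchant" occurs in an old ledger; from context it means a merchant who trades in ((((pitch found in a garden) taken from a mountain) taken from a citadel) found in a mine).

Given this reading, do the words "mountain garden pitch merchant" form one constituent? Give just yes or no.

The top-level split is [mine citadel mountain garden pitch] [merchant]; the full structure is [[mine [citadel [mountain [garden pitch]]]] merchant].
"mountain garden pitch merchant" straddles a constituent boundary, so it is not a single unit.

no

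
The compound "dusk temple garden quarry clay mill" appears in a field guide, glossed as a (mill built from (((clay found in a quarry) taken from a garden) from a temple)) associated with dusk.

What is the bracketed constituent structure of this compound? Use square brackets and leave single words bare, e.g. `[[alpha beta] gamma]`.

[dusk [[temple [garden [quarry clay]]] mill]]

Overall it is a kind of mill (specifically "temple garden quarry clay mill"); the modifier is "dusk".
Within "temple garden quarry clay mill", the head is "mill" and the modifier is "temple garden quarry clay".
Within "temple garden quarry clay", the head is "clay" (specifically "garden quarry clay") and the modifier is "temple".
Within "garden quarry clay", the head is "clay" (specifically "quarry clay") and the modifier is "garden".
Within "quarry clay", the head is "clay" and the modifier is "quarry".
Assembled: [dusk [[temple [garden [quarry clay]]] mill]].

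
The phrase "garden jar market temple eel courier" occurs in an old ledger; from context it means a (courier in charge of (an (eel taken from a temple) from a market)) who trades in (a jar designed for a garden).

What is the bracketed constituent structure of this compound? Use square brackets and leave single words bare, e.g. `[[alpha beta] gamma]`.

[[garden jar] [[market [temple eel]] courier]]

The outermost head in the paraphrase is "courier" (specifically "market temple eel courier"), modified by "garden jar".
"garden jar" → head "jar", modifier "garden".
"market temple eel courier" → head "courier", modifier "market temple eel".
"market temple eel" → head "eel" (specifically "temple eel"), modifier "market".
"temple eel" → head "eel", modifier "temple".
Assembled: [[garden jar] [[market [temple eel]] courier]].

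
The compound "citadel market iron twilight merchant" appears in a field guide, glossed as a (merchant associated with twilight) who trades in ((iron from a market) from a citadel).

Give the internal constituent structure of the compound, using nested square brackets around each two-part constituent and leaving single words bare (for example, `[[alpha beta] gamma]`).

Whole compound: head "merchant" (specifically "twilight merchant"), modifier "citadel market iron".
Inside "citadel market iron": head "iron" (specifically "market iron"), modifier "citadel".
Inside "market iron": head "iron", modifier "market".
Inside "twilight merchant": head "merchant", modifier "twilight".
So the structure is [[citadel [market iron]] [twilight merchant]].

[[citadel [market iron]] [twilight merchant]]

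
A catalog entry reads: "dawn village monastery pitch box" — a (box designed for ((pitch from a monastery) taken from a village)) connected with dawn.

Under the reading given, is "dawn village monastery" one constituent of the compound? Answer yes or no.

no

The top-level split is [dawn] [village monastery pitch box]; the full structure is [dawn [[village [monastery pitch]] box]].
"dawn village monastery" straddles a constituent boundary, so it is not a single unit.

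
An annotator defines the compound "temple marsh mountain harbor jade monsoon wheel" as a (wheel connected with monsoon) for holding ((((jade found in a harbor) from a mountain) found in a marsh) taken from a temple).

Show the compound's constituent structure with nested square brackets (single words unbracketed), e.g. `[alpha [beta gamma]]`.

Overall it is a kind of wheel (specifically "monsoon wheel"); the modifier is "temple marsh mountain harbor jade".
Inside "temple marsh mountain harbor jade": head "jade" (specifically "marsh mountain harbor jade"), modifier "temple".
Inside "marsh mountain harbor jade": head "jade" (specifically "mountain harbor jade"), modifier "marsh".
Inside "mountain harbor jade": head "jade" (specifically "harbor jade"), modifier "mountain".
Inside "harbor jade": head "jade", modifier "harbor".
Inside "monsoon wheel": head "wheel", modifier "monsoon".
Putting it together: [[temple [marsh [mountain [harbor jade]]]] [monsoon wheel]].

[[temple [marsh [mountain [harbor jade]]]] [monsoon wheel]]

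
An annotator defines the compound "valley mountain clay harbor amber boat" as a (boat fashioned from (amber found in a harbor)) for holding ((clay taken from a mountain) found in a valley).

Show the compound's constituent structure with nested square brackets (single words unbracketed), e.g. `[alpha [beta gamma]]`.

Overall it is a kind of boat (specifically "harbor amber boat"); the modifier is "valley mountain clay".
Inside "valley mountain clay": head "clay" (specifically "mountain clay"), modifier "valley".
Inside "mountain clay": head "clay", modifier "mountain".
Inside "harbor amber boat": head "boat", modifier "harbor amber".
Inside "harbor amber": head "amber", modifier "harbor".
Putting it together: [[valley [mountain clay]] [[harbor amber] boat]].

[[valley [mountain clay]] [[harbor amber] boat]]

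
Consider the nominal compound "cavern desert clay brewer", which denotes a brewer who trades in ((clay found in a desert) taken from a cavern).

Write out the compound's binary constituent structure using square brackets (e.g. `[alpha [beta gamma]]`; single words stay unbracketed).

Overall it is a kind of brewer; the modifier is "cavern desert clay".
Within "cavern desert clay", the head is "clay" (specifically "desert clay") and the modifier is "cavern".
Within "desert clay", the head is "clay" and the modifier is "desert".
Assembled: [[cavern [desert clay]] brewer].

[[cavern [desert clay]] brewer]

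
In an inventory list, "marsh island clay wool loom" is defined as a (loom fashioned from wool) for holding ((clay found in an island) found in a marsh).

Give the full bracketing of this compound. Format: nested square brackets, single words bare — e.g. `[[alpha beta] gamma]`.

[[marsh [island clay]] [wool loom]]

Overall it is a kind of loom (specifically "wool loom"); the modifier is "marsh island clay".
Inside "marsh island clay": head "clay" (specifically "island clay"), modifier "marsh".
Inside "island clay": head "clay", modifier "island".
Inside "wool loom": head "loom", modifier "wool".
So the structure is [[marsh [island clay]] [wool loom]].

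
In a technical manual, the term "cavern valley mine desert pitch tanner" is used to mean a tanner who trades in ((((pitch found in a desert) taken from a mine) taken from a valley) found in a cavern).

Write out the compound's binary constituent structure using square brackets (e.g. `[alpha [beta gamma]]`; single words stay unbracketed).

[[cavern [valley [mine [desert pitch]]]] tanner]

Overall it is a kind of tanner; the modifier is "cavern valley mine desert pitch".
Within "cavern valley mine desert pitch", the head is "pitch" (specifically "valley mine desert pitch") and the modifier is "cavern".
Within "valley mine desert pitch", the head is "pitch" (specifically "mine desert pitch") and the modifier is "valley".
Within "mine desert pitch", the head is "pitch" (specifically "desert pitch") and the modifier is "mine".
Within "desert pitch", the head is "pitch" and the modifier is "desert".
Putting it together: [[cavern [valley [mine [desert pitch]]]] tanner].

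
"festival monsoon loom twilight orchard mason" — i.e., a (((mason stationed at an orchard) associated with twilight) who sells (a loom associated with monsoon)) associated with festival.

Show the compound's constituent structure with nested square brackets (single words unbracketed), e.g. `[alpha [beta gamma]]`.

Whole compound: head "mason" (specifically "monsoon loom twilight orchard mason"), modifier "festival".
Inside "monsoon loom twilight orchard mason": head "mason" (specifically "twilight orchard mason"), modifier "monsoon loom".
Inside "monsoon loom": head "loom", modifier "monsoon".
Inside "twilight orchard mason": head "mason" (specifically "orchard mason"), modifier "twilight".
Inside "orchard mason": head "mason", modifier "orchard".
So the structure is [festival [[monsoon loom] [twilight [orchard mason]]]].

[festival [[monsoon loom] [twilight [orchard mason]]]]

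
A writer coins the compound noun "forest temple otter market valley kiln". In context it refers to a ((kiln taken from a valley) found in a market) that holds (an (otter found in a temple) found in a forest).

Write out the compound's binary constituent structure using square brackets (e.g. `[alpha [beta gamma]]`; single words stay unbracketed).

[[forest [temple otter]] [market [valley kiln]]]

Overall it is a kind of kiln (specifically "market valley kiln"); the modifier is "forest temple otter".
Within "forest temple otter", the head is "otter" (specifically "temple otter") and the modifier is "forest".
Within "temple otter", the head is "otter" and the modifier is "temple".
Within "market valley kiln", the head is "kiln" (specifically "valley kiln") and the modifier is "market".
Within "valley kiln", the head is "kiln" and the modifier is "valley".
Assembled: [[forest [temple otter]] [market [valley kiln]]].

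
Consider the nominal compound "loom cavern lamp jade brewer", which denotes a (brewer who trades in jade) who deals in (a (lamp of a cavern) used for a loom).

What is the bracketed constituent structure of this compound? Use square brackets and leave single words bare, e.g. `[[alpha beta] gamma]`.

At the top level: head "brewer" (specifically "jade brewer"); modifier "loom cavern lamp".
Within "loom cavern lamp", the head is "lamp" (specifically "cavern lamp") and the modifier is "loom".
Within "cavern lamp", the head is "lamp" and the modifier is "cavern".
Within "jade brewer", the head is "brewer" and the modifier is "jade".
Assembled: [[loom [cavern lamp]] [jade brewer]].

[[loom [cavern lamp]] [jade brewer]]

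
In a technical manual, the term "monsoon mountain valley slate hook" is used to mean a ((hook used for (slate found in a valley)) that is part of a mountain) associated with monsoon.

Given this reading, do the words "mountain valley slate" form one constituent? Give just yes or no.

The top-level split is [monsoon] [mountain valley slate hook]; the full structure is [monsoon [mountain [[valley slate] hook]]].
"mountain valley slate" straddles a constituent boundary, so it is not a single unit.

no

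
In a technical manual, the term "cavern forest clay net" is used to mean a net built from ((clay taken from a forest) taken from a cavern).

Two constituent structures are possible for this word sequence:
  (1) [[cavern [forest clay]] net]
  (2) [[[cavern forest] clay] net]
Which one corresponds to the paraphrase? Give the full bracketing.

The paraphrase's head is the "net" part ("net"); its modifier is "cavern forest clay".
That top-level split, carried through the inner groups, gives [[cavern [forest clay]] net].

[[cavern [forest clay]] net]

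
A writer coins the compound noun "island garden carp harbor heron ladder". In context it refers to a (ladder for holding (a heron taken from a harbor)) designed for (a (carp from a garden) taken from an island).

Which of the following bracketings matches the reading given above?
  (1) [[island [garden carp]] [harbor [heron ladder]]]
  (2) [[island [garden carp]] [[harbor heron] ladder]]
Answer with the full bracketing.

The paraphrase's head is the "ladder" part ("harbor heron ladder"); its modifier is "island garden carp".
That top-level split, carried through the inner groups, gives [[island [garden carp]] [[harbor heron] ladder]].

[[island [garden carp]] [[harbor heron] ladder]]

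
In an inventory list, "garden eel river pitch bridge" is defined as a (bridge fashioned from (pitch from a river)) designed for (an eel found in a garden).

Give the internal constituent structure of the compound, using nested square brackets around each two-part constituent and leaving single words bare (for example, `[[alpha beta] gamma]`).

[[garden eel] [[river pitch] bridge]]

At the top level: head "bridge" (specifically "river pitch bridge"); modifier "garden eel".
"garden eel" → head "eel", modifier "garden".
"river pitch bridge" → head "bridge", modifier "river pitch".
"river pitch" → head "pitch", modifier "river".
So the structure is [[garden eel] [[river pitch] bridge]].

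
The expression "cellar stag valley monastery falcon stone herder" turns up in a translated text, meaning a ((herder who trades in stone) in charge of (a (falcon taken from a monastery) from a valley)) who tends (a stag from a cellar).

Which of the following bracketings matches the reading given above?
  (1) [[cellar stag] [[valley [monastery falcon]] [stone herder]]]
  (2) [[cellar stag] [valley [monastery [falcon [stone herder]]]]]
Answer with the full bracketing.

[[cellar stag] [[valley [monastery falcon]] [stone herder]]]

The paraphrase's head is the "herder" part ("valley monastery falcon stone herder"); its modifier is "cellar stag".
That top-level split, carried through the inner groups, gives [[cellar stag] [[valley [monastery falcon]] [stone herder]]].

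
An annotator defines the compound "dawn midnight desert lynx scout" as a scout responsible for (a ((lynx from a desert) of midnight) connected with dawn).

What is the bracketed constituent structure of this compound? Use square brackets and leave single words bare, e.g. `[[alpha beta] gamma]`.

[[dawn [midnight [desert lynx]]] scout]

Whole compound: head "scout", modifier "dawn midnight desert lynx".
"dawn midnight desert lynx" → head "lynx" (specifically "midnight desert lynx"), modifier "dawn".
"midnight desert lynx" → head "lynx" (specifically "desert lynx"), modifier "midnight".
"desert lynx" → head "lynx", modifier "desert".
Putting it together: [[dawn [midnight [desert lynx]]] scout].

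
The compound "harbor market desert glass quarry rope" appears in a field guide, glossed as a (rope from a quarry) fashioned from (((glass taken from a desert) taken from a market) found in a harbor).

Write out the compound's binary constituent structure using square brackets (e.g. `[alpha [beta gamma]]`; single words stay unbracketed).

Overall it is a kind of rope (specifically "quarry rope"); the modifier is "harbor market desert glass".
Inside "harbor market desert glass": head "glass" (specifically "market desert glass"), modifier "harbor".
Inside "market desert glass": head "glass" (specifically "desert glass"), modifier "market".
Inside "desert glass": head "glass", modifier "desert".
Inside "quarry rope": head "rope", modifier "quarry".
Assembled: [[harbor [market [desert glass]]] [quarry rope]].

[[harbor [market [desert glass]]] [quarry rope]]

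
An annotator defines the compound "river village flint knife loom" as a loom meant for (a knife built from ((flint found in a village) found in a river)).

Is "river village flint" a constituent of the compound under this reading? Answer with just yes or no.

The paraphrase groups the words so that "river village flint" is one unit: it corresponds to a single parenthesized sub-phrase.
The full structure is [[[river [village flint]] knife] loom], in which [river village flint] is a constituent.

yes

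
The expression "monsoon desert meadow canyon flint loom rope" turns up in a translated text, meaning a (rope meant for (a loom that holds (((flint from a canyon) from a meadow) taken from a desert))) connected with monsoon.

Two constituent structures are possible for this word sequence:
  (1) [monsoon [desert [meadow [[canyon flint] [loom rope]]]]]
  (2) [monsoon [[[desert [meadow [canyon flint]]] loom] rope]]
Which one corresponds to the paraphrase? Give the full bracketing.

The paraphrase's head is the "rope" part ("desert meadow canyon flint loom rope"); its modifier is "monsoon".
That top-level split, carried through the inner groups, gives [monsoon [[[desert [meadow [canyon flint]]] loom] rope]].

[monsoon [[[desert [meadow [canyon flint]]] loom] rope]]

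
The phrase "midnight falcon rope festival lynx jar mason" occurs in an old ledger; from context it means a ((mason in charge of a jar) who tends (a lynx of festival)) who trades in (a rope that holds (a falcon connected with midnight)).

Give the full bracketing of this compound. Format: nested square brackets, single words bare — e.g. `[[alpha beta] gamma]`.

Whole compound: head "mason" (specifically "festival lynx jar mason"), modifier "midnight falcon rope".
Inside "midnight falcon rope": head "rope", modifier "midnight falcon".
Inside "midnight falcon": head "falcon", modifier "midnight".
Inside "festival lynx jar mason": head "mason" (specifically "jar mason"), modifier "festival lynx".
Inside "festival lynx": head "lynx", modifier "festival".
Inside "jar mason": head "mason", modifier "jar".
Putting it together: [[[midnight falcon] rope] [[festival lynx] [jar mason]]].

[[[midnight falcon] rope] [[festival lynx] [jar mason]]]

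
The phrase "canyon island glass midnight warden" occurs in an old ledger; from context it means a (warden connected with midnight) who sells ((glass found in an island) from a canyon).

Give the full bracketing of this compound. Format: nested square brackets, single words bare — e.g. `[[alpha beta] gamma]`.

At the top level: head "warden" (specifically "midnight warden"); modifier "canyon island glass".
Inside "canyon island glass": head "glass" (specifically "island glass"), modifier "canyon".
Inside "island glass": head "glass", modifier "island".
Inside "midnight warden": head "warden", modifier "midnight".
Putting it together: [[canyon [island glass]] [midnight warden]].

[[canyon [island glass]] [midnight warden]]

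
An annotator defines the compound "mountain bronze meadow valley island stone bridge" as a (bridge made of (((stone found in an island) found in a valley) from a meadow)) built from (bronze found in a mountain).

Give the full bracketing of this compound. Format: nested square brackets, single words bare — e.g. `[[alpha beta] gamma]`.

The outermost head in the paraphrase is "bridge" (specifically "meadow valley island stone bridge"), modified by "mountain bronze".
Within "mountain bronze", the head is "bronze" and the modifier is "mountain".
Within "meadow valley island stone bridge", the head is "bridge" and the modifier is "meadow valley island stone".
Within "meadow valley island stone", the head is "stone" (specifically "valley island stone") and the modifier is "meadow".
Within "valley island stone", the head is "stone" (specifically "island stone") and the modifier is "valley".
Within "island stone", the head is "stone" and the modifier is "island".
Putting it together: [[mountain bronze] [[meadow [valley [island stone]]] bridge]].

[[mountain bronze] [[meadow [valley [island stone]]] bridge]]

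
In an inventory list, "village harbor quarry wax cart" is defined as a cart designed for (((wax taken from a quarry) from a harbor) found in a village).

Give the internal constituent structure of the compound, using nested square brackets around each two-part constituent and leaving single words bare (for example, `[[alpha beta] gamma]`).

Whole compound: head "cart", modifier "village harbor quarry wax".
Inside "village harbor quarry wax": head "wax" (specifically "harbor quarry wax"), modifier "village".
Inside "harbor quarry wax": head "wax" (specifically "quarry wax"), modifier "harbor".
Inside "quarry wax": head "wax", modifier "quarry".
Putting it together: [[village [harbor [quarry wax]]] cart].

[[village [harbor [quarry wax]]] cart]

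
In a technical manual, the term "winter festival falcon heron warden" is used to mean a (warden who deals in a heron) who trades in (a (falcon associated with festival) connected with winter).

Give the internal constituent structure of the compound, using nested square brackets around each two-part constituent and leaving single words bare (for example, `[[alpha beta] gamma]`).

[[winter [festival falcon]] [heron warden]]

At the top level: head "warden" (specifically "heron warden"); modifier "winter festival falcon".
Inside "winter festival falcon": head "falcon" (specifically "festival falcon"), modifier "winter".
Inside "festival falcon": head "falcon", modifier "festival".
Inside "heron warden": head "warden", modifier "heron".
Assembled: [[winter [festival falcon]] [heron warden]].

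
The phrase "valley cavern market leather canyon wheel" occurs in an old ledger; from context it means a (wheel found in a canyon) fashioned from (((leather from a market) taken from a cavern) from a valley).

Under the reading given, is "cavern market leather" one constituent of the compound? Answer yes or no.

The paraphrase groups the words so that "cavern market leather" is one unit: it corresponds to a single parenthesized sub-phrase.
The full structure is [[valley [cavern [market leather]]] [canyon wheel]], in which [cavern market leather] is a constituent.

yes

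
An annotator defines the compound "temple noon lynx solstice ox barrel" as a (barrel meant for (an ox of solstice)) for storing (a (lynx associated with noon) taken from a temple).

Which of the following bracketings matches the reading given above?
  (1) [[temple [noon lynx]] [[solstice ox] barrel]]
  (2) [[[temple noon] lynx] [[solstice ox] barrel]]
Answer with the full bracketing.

[[temple [noon lynx]] [[solstice ox] barrel]]

The paraphrase's head is the "barrel" part ("solstice ox barrel"); its modifier is "temple noon lynx".
That top-level split, carried through the inner groups, gives [[temple [noon lynx]] [[solstice ox] barrel]].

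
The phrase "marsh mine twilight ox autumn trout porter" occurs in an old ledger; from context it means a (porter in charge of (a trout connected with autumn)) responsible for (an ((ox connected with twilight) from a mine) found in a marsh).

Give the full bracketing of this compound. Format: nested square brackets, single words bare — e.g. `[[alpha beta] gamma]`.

[[marsh [mine [twilight ox]]] [[autumn trout] porter]]

The outermost head in the paraphrase is "porter" (specifically "autumn trout porter"), modified by "marsh mine twilight ox".
Inside "marsh mine twilight ox": head "ox" (specifically "mine twilight ox"), modifier "marsh".
Inside "mine twilight ox": head "ox" (specifically "twilight ox"), modifier "mine".
Inside "twilight ox": head "ox", modifier "twilight".
Inside "autumn trout porter": head "porter", modifier "autumn trout".
Inside "autumn trout": head "trout", modifier "autumn".
So the structure is [[marsh [mine [twilight ox]]] [[autumn trout] porter]].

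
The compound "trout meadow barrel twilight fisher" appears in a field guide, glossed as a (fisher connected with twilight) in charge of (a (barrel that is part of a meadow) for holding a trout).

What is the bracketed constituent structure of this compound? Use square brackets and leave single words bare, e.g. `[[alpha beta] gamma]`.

Overall it is a kind of fisher (specifically "twilight fisher"); the modifier is "trout meadow barrel".
Within "trout meadow barrel", the head is "barrel" (specifically "meadow barrel") and the modifier is "trout".
Within "meadow barrel", the head is "barrel" and the modifier is "meadow".
Within "twilight fisher", the head is "fisher" and the modifier is "twilight".
Assembled: [[trout [meadow barrel]] [twilight fisher]].

[[trout [meadow barrel]] [twilight fisher]]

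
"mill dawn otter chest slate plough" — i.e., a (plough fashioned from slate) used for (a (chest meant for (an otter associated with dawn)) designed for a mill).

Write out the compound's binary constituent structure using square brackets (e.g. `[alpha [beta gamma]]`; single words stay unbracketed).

[[mill [[dawn otter] chest]] [slate plough]]

The outermost head in the paraphrase is "plough" (specifically "slate plough"), modified by "mill dawn otter chest".
Within "mill dawn otter chest", the head is "chest" (specifically "dawn otter chest") and the modifier is "mill".
Within "dawn otter chest", the head is "chest" and the modifier is "dawn otter".
Within "dawn otter", the head is "otter" and the modifier is "dawn".
Within "slate plough", the head is "plough" and the modifier is "slate".
Assembled: [[mill [[dawn otter] chest]] [slate plough]].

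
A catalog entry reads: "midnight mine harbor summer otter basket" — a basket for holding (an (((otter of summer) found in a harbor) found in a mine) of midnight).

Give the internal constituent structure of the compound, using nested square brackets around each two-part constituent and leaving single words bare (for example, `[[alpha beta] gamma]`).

Overall it is a kind of basket; the modifier is "midnight mine harbor summer otter".
"midnight mine harbor summer otter" → head "otter" (specifically "mine harbor summer otter"), modifier "midnight".
"mine harbor summer otter" → head "otter" (specifically "harbor summer otter"), modifier "mine".
"harbor summer otter" → head "otter" (specifically "summer otter"), modifier "harbor".
"summer otter" → head "otter", modifier "summer".
Assembled: [[midnight [mine [harbor [summer otter]]]] basket].

[[midnight [mine [harbor [summer otter]]]] basket]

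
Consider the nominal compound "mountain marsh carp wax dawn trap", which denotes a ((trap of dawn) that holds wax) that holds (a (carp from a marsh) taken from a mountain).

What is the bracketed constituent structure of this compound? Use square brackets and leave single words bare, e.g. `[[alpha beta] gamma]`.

Overall it is a kind of trap (specifically "wax dawn trap"); the modifier is "mountain marsh carp".
"mountain marsh carp" → head "carp" (specifically "marsh carp"), modifier "mountain".
"marsh carp" → head "carp", modifier "marsh".
"wax dawn trap" → head "trap" (specifically "dawn trap"), modifier "wax".
"dawn trap" → head "trap", modifier "dawn".
Assembled: [[mountain [marsh carp]] [wax [dawn trap]]].

[[mountain [marsh carp]] [wax [dawn trap]]]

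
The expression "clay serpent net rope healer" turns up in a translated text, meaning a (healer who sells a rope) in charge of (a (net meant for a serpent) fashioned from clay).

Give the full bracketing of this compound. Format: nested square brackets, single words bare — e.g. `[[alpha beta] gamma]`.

The outermost head in the paraphrase is "healer" (specifically "rope healer"), modified by "clay serpent net".
"clay serpent net" → head "net" (specifically "serpent net"), modifier "clay".
"serpent net" → head "net", modifier "serpent".
"rope healer" → head "healer", modifier "rope".
Putting it together: [[clay [serpent net]] [rope healer]].

[[clay [serpent net]] [rope healer]]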